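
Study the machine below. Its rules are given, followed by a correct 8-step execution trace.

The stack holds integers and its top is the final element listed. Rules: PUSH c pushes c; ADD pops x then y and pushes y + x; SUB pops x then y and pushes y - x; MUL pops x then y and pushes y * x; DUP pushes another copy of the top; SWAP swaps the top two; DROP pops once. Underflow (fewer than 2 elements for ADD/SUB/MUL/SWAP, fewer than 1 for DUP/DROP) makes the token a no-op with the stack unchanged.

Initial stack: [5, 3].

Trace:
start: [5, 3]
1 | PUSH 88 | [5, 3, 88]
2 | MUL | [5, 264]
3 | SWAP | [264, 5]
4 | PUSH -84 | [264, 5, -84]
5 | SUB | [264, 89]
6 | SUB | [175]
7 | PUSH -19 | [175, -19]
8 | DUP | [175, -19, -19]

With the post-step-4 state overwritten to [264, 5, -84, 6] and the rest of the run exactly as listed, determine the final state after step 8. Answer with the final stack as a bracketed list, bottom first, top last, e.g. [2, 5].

state after step 4 := [264, 5, -84, 6]
5 | SUB | [264, 5, -90]
6 | SUB | [264, 95]
7 | PUSH -19 | [264, 95, -19]
8 | DUP | [264, 95, -19, -19]

[264, 95, -19, -19]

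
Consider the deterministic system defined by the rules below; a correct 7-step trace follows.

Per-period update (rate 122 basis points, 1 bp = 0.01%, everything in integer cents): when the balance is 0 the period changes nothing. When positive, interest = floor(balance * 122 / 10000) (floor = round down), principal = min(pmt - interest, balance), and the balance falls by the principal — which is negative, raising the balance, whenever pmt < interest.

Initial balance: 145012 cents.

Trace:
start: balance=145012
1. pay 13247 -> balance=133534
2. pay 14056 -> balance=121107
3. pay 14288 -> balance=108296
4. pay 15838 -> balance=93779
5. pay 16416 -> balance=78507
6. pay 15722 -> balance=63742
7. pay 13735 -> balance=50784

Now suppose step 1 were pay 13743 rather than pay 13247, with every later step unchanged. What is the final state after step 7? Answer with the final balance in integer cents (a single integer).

50251

(re-executing from step 1 with the substitution; state before step 1: balance=145012)
1. pay 13743 -> balance=133038
2. pay 14056 -> balance=120605
3. pay 14288 -> balance=107788
4. pay 15838 -> balance=93265
5. pay 16416 -> balance=77986
6. pay 15722 -> balance=63215
7. pay 13735 -> balance=50251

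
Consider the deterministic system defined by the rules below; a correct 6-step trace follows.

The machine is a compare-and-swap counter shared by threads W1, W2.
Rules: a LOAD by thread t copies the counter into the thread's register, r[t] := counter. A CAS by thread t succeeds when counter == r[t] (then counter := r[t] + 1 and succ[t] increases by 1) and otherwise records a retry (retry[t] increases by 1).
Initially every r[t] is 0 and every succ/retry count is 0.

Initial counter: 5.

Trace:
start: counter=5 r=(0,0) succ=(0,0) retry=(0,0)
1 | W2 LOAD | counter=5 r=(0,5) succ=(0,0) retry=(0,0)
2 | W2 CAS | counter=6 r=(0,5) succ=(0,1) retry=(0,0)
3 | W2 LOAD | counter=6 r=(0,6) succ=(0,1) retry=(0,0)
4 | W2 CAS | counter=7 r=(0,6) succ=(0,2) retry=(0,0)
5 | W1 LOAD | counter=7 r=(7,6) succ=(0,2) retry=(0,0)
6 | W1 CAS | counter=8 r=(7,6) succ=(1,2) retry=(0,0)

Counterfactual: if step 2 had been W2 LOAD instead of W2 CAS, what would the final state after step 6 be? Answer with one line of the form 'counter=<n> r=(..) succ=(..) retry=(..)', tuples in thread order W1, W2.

counter=7 r=(6,5) succ=(1,1) retry=(0,0)

(re-executing from step 2 with the substitution; state before step 2: counter=5 r=(0,5) succ=(0,0) retry=(0,0))
2 | W2 LOAD | counter=5 r=(0,5) succ=(0,0) retry=(0,0)
3 | W2 LOAD | counter=5 r=(0,5) succ=(0,0) retry=(0,0)
4 | W2 CAS | counter=6 r=(0,5) succ=(0,1) retry=(0,0)
5 | W1 LOAD | counter=6 r=(6,5) succ=(0,1) retry=(0,0)
6 | W1 CAS | counter=7 r=(6,5) succ=(1,1) retry=(0,0)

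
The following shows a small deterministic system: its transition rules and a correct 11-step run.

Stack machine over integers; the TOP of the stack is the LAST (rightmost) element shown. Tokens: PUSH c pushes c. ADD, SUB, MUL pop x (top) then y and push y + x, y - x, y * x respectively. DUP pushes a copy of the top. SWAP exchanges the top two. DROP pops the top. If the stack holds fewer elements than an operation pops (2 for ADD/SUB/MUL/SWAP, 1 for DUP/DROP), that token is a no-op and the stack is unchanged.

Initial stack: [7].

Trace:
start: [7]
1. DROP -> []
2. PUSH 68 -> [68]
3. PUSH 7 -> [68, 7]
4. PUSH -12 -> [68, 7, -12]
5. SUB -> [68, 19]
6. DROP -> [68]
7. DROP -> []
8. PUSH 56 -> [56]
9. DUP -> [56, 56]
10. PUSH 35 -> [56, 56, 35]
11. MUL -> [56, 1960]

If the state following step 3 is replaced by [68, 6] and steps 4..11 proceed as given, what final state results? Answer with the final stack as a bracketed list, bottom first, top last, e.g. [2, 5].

[56, 1960]

state after step 3 := [68, 6]
4. PUSH -12 -> [68, 6, -12]
5. SUB -> [68, 18]
6. DROP -> [68]
7. DROP -> []
8. PUSH 56 -> [56]
9. DUP -> [56, 56]
10. PUSH 35 -> [56, 56, 35]
11. MUL -> [56, 1960]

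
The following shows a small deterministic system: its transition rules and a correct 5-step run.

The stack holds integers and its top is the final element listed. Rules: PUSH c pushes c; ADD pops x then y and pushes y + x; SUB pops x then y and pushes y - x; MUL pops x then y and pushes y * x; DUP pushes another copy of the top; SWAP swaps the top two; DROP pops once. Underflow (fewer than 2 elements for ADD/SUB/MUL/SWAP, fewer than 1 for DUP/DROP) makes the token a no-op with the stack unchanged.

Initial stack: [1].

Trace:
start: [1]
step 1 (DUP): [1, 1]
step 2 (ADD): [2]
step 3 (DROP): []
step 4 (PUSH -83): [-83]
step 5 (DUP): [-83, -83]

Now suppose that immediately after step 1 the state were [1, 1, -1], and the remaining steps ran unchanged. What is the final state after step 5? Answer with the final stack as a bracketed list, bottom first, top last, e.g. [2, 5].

[1, -83, -83]

state after step 1 := [1, 1, -1]
step 2 (ADD): [1, 0]
step 3 (DROP): [1]
step 4 (PUSH -83): [1, -83]
step 5 (DUP): [1, -83, -83]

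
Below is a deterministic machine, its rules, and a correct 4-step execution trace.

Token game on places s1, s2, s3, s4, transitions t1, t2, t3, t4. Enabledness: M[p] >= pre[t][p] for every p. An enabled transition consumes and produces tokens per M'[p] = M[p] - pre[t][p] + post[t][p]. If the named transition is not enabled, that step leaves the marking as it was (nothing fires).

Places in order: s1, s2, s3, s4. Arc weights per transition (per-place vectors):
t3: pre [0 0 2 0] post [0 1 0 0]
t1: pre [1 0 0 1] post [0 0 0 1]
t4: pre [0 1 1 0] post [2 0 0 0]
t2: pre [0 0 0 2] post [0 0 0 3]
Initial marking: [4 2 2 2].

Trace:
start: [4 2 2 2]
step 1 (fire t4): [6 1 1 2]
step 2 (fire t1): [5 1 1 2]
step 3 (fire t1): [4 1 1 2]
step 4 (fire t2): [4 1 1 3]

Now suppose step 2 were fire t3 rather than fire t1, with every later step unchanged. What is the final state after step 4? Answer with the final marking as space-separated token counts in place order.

5 1 1 3

(re-executing from step 2 with the substitution; state before step 2: [6 1 1 2])
step 2 (fire t3): [6 1 1 2]
step 3 (fire t1): [5 1 1 2]
step 4 (fire t2): [5 1 1 3]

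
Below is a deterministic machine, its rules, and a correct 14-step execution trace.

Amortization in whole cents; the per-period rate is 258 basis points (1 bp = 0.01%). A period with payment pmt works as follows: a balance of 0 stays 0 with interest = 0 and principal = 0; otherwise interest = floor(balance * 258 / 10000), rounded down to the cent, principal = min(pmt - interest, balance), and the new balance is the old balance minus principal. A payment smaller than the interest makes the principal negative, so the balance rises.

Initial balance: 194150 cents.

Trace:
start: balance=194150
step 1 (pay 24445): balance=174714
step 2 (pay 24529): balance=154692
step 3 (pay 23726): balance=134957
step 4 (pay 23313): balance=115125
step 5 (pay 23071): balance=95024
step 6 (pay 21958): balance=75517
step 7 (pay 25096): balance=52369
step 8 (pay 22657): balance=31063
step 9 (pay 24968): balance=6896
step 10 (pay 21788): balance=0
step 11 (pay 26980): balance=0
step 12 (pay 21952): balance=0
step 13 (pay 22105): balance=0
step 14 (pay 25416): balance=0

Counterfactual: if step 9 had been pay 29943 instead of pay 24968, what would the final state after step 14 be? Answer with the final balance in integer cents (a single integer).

(re-executing from step 9 with the substitution; state before step 9: balance=31063)
step 9 (pay 29943): balance=1921
step 10 (pay 21788): balance=0
step 11 (pay 26980): balance=0
step 12 (pay 21952): balance=0
step 13 (pay 22105): balance=0
step 14 (pay 25416): balance=0

0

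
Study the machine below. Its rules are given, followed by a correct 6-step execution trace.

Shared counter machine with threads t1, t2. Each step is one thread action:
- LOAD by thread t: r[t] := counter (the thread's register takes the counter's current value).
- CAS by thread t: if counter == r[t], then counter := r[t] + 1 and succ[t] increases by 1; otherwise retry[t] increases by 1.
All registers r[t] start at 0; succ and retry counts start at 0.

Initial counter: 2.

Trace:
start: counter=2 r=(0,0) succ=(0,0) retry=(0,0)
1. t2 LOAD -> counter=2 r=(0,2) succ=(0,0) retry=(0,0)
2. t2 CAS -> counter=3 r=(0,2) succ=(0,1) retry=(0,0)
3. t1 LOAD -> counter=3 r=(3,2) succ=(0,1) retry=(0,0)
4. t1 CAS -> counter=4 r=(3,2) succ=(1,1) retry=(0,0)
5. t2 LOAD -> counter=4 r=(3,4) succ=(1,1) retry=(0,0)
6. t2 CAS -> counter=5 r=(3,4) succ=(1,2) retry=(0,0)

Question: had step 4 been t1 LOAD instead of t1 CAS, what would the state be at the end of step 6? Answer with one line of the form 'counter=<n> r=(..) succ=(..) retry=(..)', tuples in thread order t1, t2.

(re-executing from step 4 with the substitution; state before step 4: counter=3 r=(3,2) succ=(0,1) retry=(0,0))
4. t1 LOAD -> counter=3 r=(3,2) succ=(0,1) retry=(0,0)
5. t2 LOAD -> counter=3 r=(3,3) succ=(0,1) retry=(0,0)
6. t2 CAS -> counter=4 r=(3,3) succ=(0,2) retry=(0,0)

counter=4 r=(3,3) succ=(0,2) retry=(0,0)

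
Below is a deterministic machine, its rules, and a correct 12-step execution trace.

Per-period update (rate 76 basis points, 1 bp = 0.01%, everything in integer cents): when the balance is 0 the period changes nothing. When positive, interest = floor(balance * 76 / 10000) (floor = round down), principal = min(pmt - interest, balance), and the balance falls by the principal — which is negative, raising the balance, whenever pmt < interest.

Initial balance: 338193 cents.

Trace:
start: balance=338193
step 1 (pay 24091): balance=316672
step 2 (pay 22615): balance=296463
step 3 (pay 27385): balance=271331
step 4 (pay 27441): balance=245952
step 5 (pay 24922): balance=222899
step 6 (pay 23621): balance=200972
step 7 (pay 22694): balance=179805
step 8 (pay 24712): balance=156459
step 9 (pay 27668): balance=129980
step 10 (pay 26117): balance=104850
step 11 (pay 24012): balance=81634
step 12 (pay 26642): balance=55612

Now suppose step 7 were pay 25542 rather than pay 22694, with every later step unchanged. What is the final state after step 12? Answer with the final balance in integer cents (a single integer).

(re-executing from step 7 with the substitution; state before step 7: balance=200972)
step 7 (pay 25542): balance=176957
step 8 (pay 24712): balance=153589
step 9 (pay 27668): balance=127088
step 10 (pay 26117): balance=101936
step 11 (pay 24012): balance=78698
step 12 (pay 26642): balance=52654

52654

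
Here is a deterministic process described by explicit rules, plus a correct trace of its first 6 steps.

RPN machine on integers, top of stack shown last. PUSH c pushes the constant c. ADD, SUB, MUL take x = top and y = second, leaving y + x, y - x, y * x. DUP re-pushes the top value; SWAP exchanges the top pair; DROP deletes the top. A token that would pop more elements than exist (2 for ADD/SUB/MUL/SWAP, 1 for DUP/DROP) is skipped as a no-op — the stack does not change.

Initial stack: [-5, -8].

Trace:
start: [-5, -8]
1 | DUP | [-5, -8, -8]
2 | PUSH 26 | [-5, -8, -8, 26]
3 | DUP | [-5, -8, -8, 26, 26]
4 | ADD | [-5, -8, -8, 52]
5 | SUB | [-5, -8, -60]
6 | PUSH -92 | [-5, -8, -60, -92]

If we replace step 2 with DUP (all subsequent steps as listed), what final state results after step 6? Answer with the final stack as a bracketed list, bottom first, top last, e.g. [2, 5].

[-5, -8, 8, -92]

(re-executing from step 2 with the substitution; state before step 2: [-5, -8, -8])
2 | DUP | [-5, -8, -8, -8]
3 | DUP | [-5, -8, -8, -8, -8]
4 | ADD | [-5, -8, -8, -16]
5 | SUB | [-5, -8, 8]
6 | PUSH -92 | [-5, -8, 8, -92]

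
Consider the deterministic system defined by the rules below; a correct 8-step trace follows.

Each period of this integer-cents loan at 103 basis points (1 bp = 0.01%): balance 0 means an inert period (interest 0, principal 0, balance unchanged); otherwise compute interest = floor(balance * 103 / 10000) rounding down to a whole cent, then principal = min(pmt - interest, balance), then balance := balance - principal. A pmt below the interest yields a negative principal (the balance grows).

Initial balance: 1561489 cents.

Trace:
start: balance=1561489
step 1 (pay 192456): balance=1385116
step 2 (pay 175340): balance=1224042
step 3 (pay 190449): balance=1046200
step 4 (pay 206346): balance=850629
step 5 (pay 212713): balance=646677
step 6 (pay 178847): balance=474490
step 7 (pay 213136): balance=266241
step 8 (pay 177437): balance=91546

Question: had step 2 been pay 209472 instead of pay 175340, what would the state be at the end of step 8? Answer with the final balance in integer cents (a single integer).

55250

(re-executing from step 2 with the substitution; state before step 2: balance=1385116)
step 2 (pay 209472): balance=1189910
step 3 (pay 190449): balance=1011717
step 4 (pay 206346): balance=815791
step 5 (pay 212713): balance=611480
step 6 (pay 178847): balance=438931
step 7 (pay 213136): balance=230315
step 8 (pay 177437): balance=55250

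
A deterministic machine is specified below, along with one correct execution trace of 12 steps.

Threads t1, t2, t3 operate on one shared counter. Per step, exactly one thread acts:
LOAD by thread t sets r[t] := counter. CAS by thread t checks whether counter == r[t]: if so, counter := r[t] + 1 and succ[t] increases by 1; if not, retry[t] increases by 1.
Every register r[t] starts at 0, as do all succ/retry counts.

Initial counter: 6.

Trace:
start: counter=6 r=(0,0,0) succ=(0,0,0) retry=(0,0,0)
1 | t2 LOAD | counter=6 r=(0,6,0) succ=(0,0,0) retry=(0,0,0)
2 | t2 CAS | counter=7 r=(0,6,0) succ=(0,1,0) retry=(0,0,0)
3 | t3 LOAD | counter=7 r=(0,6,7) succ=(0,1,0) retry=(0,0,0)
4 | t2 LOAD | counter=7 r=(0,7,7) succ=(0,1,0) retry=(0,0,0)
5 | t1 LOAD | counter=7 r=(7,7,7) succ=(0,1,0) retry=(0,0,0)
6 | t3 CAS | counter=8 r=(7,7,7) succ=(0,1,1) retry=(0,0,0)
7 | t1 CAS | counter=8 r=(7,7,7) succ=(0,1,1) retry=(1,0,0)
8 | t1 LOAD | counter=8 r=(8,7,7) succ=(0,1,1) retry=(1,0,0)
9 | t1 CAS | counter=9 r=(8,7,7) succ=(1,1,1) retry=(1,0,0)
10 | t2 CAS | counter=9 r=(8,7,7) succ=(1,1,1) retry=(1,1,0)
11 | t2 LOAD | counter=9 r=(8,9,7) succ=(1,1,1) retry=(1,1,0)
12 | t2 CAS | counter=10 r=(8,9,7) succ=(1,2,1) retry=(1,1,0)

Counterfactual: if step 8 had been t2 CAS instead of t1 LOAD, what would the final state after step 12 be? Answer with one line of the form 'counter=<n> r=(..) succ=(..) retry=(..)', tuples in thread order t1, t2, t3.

(re-executing from step 8 with the substitution; state before step 8: counter=8 r=(7,7,7) succ=(0,1,1) retry=(1,0,0))
8 | t2 CAS | counter=8 r=(7,7,7) succ=(0,1,1) retry=(1,1,0)
9 | t1 CAS | counter=8 r=(7,7,7) succ=(0,1,1) retry=(2,1,0)
10 | t2 CAS | counter=8 r=(7,7,7) succ=(0,1,1) retry=(2,2,0)
11 | t2 LOAD | counter=8 r=(7,8,7) succ=(0,1,1) retry=(2,2,0)
12 | t2 CAS | counter=9 r=(7,8,7) succ=(0,2,1) retry=(2,2,0)

counter=9 r=(7,8,7) succ=(0,2,1) retry=(2,2,0)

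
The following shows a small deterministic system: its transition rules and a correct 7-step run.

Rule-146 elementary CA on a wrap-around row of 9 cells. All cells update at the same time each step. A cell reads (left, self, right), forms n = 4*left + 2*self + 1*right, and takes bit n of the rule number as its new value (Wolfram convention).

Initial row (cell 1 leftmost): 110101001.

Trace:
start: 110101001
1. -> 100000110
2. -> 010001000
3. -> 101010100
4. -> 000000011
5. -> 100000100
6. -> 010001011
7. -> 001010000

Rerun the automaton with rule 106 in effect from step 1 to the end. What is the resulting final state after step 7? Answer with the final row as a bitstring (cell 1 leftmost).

(re-executing steps 1..7 under rule 106; state before step 1: 110101001)
1. -> 011010011
2. -> 111100111
3. -> 000101100
4. -> 001011100
5. -> 010110100
6. -> 101111000
7. -> 011001001

011001001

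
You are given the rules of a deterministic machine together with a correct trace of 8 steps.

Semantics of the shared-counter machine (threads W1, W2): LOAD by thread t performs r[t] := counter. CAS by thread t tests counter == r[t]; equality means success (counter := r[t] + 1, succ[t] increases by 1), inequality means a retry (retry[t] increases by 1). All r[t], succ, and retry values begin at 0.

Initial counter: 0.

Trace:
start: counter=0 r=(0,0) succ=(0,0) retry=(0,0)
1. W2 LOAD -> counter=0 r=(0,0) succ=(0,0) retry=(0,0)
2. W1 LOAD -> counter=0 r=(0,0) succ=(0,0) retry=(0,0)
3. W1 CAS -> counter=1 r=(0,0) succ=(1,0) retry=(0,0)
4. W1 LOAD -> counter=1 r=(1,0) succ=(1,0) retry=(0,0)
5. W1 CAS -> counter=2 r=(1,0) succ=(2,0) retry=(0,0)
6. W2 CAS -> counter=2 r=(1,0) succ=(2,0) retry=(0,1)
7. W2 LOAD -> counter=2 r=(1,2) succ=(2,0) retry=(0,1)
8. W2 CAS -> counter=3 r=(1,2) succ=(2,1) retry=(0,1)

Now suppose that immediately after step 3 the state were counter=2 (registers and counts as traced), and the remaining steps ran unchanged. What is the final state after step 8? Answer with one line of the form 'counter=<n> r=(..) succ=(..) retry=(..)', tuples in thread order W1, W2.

state after step 3 := counter=2 r=(0,0) succ=(1,0) retry=(0,0)
4. W1 LOAD -> counter=2 r=(2,0) succ=(1,0) retry=(0,0)
5. W1 CAS -> counter=3 r=(2,0) succ=(2,0) retry=(0,0)
6. W2 CAS -> counter=3 r=(2,0) succ=(2,0) retry=(0,1)
7. W2 LOAD -> counter=3 r=(2,3) succ=(2,0) retry=(0,1)
8. W2 CAS -> counter=4 r=(2,3) succ=(2,1) retry=(0,1)

counter=4 r=(2,3) succ=(2,1) retry=(0,1)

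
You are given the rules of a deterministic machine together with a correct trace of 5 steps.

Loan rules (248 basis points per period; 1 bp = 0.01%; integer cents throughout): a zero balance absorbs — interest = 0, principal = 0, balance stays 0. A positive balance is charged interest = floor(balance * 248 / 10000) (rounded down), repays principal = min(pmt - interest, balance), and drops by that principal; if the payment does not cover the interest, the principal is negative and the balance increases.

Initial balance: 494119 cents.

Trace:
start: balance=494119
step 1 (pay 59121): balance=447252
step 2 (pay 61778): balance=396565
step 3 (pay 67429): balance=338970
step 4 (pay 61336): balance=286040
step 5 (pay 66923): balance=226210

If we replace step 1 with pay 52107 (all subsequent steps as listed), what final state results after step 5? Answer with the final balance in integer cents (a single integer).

233948

(re-executing from step 1 with the substitution; state before step 1: balance=494119)
step 1 (pay 52107): balance=454266
step 2 (pay 61778): balance=403753
step 3 (pay 67429): balance=346337
step 4 (pay 61336): balance=293590
step 5 (pay 66923): balance=233948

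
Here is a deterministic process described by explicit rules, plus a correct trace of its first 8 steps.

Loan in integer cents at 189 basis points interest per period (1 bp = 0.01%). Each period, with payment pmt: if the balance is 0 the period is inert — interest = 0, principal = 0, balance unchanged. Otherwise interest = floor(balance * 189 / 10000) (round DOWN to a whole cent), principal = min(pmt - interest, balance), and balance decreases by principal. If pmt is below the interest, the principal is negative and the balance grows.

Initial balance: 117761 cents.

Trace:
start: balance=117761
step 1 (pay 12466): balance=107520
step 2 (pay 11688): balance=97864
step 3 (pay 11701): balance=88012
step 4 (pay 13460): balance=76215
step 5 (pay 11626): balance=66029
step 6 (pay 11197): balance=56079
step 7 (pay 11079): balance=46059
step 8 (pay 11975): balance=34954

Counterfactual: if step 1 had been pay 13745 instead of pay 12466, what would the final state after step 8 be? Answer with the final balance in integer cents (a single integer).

33495

(re-executing from step 1 with the substitution; state before step 1: balance=117761)
step 1 (pay 13745): balance=106241
step 2 (pay 11688): balance=96560
step 3 (pay 11701): balance=86683
step 4 (pay 13460): balance=74861
step 5 (pay 11626): balance=64649
step 6 (pay 11197): balance=54673
step 7 (pay 11079): balance=44627
step 8 (pay 11975): balance=33495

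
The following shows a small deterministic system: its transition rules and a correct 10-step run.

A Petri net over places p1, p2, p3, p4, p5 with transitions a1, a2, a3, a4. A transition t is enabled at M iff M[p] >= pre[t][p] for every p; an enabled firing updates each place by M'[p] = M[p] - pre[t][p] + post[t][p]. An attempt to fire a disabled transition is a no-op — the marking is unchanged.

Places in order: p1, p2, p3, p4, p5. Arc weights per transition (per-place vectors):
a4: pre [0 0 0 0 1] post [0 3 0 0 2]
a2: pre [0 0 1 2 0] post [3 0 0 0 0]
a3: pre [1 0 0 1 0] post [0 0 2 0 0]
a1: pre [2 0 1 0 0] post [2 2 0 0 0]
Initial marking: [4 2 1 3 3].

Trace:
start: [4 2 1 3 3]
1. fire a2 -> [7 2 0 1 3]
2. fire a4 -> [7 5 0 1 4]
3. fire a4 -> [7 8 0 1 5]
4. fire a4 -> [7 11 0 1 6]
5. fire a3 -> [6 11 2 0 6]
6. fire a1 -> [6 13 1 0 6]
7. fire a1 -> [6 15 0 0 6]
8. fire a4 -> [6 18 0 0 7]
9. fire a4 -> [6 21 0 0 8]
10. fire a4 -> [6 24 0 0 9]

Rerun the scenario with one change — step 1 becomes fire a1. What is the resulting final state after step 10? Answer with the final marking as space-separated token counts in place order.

3 26 0 2 9

(re-executing from step 1 with the substitution; state before step 1: [4 2 1 3 3])
1. fire a1 -> [4 4 0 3 3]
2. fire a4 -> [4 7 0 3 4]
3. fire a4 -> [4 10 0 3 5]
4. fire a4 -> [4 13 0 3 6]
5. fire a3 -> [3 13 2 2 6]
6. fire a1 -> [3 15 1 2 6]
7. fire a1 -> [3 17 0 2 6]
8. fire a4 -> [3 20 0 2 7]
9. fire a4 -> [3 23 0 2 8]
10. fire a4 -> [3 26 0 2 9]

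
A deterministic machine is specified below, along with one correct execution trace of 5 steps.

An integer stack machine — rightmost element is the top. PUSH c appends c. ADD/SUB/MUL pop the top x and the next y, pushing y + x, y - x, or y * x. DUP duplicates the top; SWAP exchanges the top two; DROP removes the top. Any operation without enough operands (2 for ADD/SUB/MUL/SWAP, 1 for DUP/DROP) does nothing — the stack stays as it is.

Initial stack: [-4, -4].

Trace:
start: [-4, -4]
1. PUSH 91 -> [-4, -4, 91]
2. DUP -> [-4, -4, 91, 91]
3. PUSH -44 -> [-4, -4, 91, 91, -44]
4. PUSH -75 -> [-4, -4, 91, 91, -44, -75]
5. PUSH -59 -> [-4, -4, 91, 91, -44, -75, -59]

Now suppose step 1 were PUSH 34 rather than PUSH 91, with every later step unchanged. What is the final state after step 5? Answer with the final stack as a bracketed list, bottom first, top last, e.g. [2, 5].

(re-executing from step 1 with the substitution; state before step 1: [-4, -4])
1. PUSH 34 -> [-4, -4, 34]
2. DUP -> [-4, -4, 34, 34]
3. PUSH -44 -> [-4, -4, 34, 34, -44]
4. PUSH -75 -> [-4, -4, 34, 34, -44, -75]
5. PUSH -59 -> [-4, -4, 34, 34, -44, -75, -59]

[-4, -4, 34, 34, -44, -75, -59]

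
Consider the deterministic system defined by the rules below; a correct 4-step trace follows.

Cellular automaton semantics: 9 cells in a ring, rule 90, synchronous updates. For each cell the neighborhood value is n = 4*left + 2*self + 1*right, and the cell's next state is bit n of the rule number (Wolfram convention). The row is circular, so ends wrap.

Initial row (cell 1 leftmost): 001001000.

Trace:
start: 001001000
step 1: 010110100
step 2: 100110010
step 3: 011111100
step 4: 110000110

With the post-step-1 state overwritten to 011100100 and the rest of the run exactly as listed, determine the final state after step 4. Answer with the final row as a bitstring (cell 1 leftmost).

110000101

state after step 1 := 011100100
step 2: 110111010
step 3: 110101000
step 4: 110000101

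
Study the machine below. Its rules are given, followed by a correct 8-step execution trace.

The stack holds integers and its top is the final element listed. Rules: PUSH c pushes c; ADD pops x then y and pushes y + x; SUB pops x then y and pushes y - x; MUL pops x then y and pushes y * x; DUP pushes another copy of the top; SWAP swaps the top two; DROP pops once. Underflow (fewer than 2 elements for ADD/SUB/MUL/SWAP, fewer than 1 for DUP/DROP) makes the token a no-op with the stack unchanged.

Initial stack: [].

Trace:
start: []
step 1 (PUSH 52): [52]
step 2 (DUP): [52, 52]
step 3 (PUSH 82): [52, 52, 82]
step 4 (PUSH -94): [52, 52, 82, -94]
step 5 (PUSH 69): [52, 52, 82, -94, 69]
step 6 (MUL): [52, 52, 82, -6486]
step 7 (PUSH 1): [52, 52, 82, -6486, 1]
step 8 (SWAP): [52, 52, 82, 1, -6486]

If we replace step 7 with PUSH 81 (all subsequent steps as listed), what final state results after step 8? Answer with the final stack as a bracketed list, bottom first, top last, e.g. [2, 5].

(re-executing from step 7 with the substitution; state before step 7: [52, 52, 82, -6486])
step 7 (PUSH 81): [52, 52, 82, -6486, 81]
step 8 (SWAP): [52, 52, 82, 81, -6486]

[52, 52, 82, 81, -6486]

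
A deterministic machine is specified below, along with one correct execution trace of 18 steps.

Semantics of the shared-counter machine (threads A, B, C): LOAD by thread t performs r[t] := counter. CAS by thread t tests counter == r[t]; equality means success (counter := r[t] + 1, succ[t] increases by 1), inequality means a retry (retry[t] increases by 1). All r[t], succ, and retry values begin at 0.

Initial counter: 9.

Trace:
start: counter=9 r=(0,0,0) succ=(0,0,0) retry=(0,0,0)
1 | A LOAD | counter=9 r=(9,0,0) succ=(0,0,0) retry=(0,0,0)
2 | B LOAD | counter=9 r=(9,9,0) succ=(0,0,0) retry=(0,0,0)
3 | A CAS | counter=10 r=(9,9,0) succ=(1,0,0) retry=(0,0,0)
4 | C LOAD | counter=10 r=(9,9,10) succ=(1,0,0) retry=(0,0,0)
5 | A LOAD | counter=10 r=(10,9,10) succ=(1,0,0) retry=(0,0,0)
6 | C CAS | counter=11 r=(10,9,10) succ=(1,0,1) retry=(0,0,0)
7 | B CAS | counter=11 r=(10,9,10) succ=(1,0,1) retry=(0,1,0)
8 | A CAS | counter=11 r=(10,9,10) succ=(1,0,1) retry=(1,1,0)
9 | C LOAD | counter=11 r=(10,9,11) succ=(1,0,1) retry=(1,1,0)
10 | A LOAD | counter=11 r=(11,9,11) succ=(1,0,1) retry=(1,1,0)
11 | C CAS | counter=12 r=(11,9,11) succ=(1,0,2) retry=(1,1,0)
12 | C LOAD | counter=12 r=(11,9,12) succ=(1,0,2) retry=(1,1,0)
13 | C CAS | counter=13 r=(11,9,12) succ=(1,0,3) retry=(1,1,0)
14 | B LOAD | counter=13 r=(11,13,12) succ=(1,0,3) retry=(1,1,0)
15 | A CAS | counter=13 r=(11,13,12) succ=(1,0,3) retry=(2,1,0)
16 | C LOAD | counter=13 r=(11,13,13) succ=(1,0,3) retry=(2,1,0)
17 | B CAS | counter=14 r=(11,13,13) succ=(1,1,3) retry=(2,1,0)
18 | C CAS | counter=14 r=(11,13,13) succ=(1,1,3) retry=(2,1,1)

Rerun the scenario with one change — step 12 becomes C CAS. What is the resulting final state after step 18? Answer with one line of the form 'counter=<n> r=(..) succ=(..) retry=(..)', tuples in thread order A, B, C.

(re-executing from step 12 with the substitution; state before step 12: counter=12 r=(11,9,11) succ=(1,0,2) retry=(1,1,0))
12 | C CAS | counter=12 r=(11,9,11) succ=(1,0,2) retry=(1,1,1)
13 | C CAS | counter=12 r=(11,9,11) succ=(1,0,2) retry=(1,1,2)
14 | B LOAD | counter=12 r=(11,12,11) succ=(1,0,2) retry=(1,1,2)
15 | A CAS | counter=12 r=(11,12,11) succ=(1,0,2) retry=(2,1,2)
16 | C LOAD | counter=12 r=(11,12,12) succ=(1,0,2) retry=(2,1,2)
17 | B CAS | counter=13 r=(11,12,12) succ=(1,1,2) retry=(2,1,2)
18 | C CAS | counter=13 r=(11,12,12) succ=(1,1,2) retry=(2,1,3)

counter=13 r=(11,12,12) succ=(1,1,2) retry=(2,1,3)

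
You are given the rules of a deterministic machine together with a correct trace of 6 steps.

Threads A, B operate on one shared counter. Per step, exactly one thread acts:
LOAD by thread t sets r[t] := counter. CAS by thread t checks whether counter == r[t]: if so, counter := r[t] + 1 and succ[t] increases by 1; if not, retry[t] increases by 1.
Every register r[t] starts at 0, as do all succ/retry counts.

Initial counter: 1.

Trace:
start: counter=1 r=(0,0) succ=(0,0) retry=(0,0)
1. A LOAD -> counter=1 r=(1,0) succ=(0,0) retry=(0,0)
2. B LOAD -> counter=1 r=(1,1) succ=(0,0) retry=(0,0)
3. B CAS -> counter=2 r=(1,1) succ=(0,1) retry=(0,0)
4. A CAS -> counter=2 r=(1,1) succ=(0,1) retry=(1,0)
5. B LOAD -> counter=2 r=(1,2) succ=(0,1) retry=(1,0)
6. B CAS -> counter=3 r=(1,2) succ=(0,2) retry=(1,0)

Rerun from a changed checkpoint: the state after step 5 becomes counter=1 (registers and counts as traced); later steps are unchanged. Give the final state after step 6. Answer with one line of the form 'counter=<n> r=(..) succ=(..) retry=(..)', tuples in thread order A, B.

counter=1 r=(1,2) succ=(0,1) retry=(1,1)

state after step 5 := counter=1 r=(1,2) succ=(0,1) retry=(1,0)
6. B CAS -> counter=1 r=(1,2) succ=(0,1) retry=(1,1)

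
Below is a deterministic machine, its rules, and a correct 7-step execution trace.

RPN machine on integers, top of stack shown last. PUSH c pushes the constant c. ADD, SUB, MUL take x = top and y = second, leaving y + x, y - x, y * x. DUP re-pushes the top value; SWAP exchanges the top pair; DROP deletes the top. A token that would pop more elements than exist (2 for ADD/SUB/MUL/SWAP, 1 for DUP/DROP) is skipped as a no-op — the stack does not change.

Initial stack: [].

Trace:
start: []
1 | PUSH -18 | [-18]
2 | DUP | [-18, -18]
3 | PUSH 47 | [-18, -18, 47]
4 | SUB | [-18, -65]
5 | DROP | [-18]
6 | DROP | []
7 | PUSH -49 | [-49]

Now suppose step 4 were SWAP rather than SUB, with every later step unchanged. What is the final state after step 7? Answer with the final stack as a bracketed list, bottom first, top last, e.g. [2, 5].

[-18, -49]

(re-executing from step 4 with the substitution; state before step 4: [-18, -18, 47])
4 | SWAP | [-18, 47, -18]
5 | DROP | [-18, 47]
6 | DROP | [-18]
7 | PUSH -49 | [-18, -49]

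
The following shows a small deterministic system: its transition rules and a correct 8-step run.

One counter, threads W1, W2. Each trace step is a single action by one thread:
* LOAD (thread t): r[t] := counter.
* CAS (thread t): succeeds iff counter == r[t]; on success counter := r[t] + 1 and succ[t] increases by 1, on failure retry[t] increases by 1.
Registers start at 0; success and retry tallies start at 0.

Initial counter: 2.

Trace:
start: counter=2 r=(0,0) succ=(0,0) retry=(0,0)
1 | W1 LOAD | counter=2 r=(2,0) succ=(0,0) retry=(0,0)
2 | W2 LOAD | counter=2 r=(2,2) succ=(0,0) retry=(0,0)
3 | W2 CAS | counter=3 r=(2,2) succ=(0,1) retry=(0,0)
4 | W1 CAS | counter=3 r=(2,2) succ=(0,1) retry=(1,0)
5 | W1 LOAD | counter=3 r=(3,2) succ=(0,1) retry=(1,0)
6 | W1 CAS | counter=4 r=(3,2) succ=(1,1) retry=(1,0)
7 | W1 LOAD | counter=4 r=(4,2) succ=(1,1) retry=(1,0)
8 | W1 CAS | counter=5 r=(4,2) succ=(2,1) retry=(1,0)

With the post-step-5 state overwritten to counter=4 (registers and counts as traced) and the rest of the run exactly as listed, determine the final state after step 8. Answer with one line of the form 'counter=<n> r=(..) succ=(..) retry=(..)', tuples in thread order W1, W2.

counter=5 r=(4,2) succ=(1,1) retry=(2,0)

state after step 5 := counter=4 r=(3,2) succ=(0,1) retry=(1,0)
6 | W1 CAS | counter=4 r=(3,2) succ=(0,1) retry=(2,0)
7 | W1 LOAD | counter=4 r=(4,2) succ=(0,1) retry=(2,0)
8 | W1 CAS | counter=5 r=(4,2) succ=(1,1) retry=(2,0)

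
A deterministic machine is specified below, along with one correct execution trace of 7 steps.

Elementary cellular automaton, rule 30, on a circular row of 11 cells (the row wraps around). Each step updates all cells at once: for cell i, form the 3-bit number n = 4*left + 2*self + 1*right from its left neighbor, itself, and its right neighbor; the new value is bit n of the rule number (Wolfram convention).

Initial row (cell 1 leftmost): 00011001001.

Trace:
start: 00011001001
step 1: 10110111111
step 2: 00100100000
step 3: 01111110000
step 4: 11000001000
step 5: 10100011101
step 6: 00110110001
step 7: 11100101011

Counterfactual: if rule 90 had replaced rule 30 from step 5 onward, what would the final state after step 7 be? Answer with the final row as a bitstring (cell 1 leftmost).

(re-executing steps 5..7 under rule 90; state before step 5: 11000001000)
step 5: 11100010101
step 6: 00110100001
step 7: 11110010010

11110010010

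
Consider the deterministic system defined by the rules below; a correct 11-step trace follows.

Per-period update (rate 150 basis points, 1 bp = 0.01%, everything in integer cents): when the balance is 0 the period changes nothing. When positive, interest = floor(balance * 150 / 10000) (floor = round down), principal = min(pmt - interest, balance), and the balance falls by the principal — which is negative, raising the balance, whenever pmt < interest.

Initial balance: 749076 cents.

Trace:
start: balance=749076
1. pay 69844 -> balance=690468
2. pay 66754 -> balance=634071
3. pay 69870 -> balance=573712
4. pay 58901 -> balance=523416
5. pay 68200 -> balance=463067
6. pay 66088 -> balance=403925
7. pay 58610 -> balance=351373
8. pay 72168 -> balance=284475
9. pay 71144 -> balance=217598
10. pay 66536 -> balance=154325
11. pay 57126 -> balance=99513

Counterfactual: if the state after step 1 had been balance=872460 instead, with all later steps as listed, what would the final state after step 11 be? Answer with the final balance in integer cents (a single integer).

state after step 1 := balance=872460
2. pay 66754 -> balance=818792
3. pay 69870 -> balance=761203
4. pay 58901 -> balance=713720
5. pay 68200 -> balance=656225
6. pay 66088 -> balance=599980
7. pay 58610 -> balance=550369
8. pay 72168 -> balance=486456
9. pay 71144 -> balance=422608
10. pay 66536 -> balance=362411
11. pay 57126 -> balance=310721

310721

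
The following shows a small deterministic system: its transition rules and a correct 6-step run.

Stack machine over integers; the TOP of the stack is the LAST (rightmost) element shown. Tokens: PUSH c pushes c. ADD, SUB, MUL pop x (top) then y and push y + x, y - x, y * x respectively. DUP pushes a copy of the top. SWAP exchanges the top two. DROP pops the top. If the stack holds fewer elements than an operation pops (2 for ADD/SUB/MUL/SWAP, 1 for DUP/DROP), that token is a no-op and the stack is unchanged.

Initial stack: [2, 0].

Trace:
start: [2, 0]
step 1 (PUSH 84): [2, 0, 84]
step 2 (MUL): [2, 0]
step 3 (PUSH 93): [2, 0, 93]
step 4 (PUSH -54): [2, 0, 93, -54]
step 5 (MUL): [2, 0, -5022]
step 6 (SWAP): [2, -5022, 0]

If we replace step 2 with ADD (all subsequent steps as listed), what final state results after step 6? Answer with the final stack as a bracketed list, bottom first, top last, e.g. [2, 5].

(re-executing from step 2 with the substitution; state before step 2: [2, 0, 84])
step 2 (ADD): [2, 84]
step 3 (PUSH 93): [2, 84, 93]
step 4 (PUSH -54): [2, 84, 93, -54]
step 5 (MUL): [2, 84, -5022]
step 6 (SWAP): [2, -5022, 84]

[2, -5022, 84]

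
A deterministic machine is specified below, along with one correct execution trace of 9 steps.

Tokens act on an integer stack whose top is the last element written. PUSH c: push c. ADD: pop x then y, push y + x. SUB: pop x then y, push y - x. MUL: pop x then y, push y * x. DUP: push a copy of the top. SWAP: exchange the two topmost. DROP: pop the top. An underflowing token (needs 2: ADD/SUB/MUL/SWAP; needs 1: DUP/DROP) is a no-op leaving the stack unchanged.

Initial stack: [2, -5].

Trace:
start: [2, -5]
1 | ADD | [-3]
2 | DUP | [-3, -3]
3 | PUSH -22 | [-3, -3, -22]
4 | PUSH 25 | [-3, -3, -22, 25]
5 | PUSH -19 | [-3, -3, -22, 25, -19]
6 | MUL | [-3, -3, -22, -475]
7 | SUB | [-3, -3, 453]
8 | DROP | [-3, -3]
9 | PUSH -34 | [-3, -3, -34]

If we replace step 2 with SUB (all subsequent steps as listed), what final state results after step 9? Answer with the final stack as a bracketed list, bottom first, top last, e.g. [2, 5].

(re-executing from step 2 with the substitution; state before step 2: [-3])
2 | SUB | [-3]
3 | PUSH -22 | [-3, -22]
4 | PUSH 25 | [-3, -22, 25]
5 | PUSH -19 | [-3, -22, 25, -19]
6 | MUL | [-3, -22, -475]
7 | SUB | [-3, 453]
8 | DROP | [-3]
9 | PUSH -34 | [-3, -34]

[-3, -34]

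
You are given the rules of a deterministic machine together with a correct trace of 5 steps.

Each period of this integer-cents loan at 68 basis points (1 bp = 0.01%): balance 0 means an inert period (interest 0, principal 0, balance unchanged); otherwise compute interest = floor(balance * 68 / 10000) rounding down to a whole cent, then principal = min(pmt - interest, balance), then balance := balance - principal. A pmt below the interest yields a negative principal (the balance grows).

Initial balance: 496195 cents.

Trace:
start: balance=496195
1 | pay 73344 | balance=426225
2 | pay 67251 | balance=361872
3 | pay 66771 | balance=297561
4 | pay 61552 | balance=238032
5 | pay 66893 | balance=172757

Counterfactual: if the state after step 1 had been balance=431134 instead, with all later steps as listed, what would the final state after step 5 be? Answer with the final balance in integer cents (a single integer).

state after step 1 := balance=431134
2 | pay 67251 | balance=366814
3 | pay 66771 | balance=302537
4 | pay 61552 | balance=243042
5 | pay 66893 | balance=177801

177801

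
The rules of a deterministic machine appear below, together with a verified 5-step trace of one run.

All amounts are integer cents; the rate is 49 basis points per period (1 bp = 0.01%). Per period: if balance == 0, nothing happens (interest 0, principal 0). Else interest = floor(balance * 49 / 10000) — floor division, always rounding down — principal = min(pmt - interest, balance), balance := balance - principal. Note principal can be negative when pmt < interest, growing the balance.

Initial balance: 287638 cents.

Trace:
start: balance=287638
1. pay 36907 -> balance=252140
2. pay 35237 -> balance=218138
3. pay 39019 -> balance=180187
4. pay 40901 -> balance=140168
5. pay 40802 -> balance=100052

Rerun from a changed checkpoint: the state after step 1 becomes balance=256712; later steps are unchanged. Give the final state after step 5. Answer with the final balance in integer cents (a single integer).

104715

state after step 1 := balance=256712
2. pay 35237 -> balance=222732
3. pay 39019 -> balance=184804
4. pay 40901 -> balance=144808
5. pay 40802 -> balance=104715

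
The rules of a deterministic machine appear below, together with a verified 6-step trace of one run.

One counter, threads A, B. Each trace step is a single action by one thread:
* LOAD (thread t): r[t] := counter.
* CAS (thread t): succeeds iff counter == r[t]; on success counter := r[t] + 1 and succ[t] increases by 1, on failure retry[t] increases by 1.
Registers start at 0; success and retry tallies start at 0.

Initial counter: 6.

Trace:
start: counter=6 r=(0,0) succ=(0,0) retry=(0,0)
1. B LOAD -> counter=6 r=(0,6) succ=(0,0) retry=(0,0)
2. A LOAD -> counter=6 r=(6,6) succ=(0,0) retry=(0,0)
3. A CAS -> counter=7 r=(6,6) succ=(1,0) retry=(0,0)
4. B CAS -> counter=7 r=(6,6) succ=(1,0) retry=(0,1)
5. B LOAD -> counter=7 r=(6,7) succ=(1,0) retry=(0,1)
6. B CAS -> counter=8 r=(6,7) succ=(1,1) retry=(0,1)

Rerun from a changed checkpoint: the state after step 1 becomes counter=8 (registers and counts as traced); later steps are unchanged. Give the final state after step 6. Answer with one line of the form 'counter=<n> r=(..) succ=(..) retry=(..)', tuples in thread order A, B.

counter=10 r=(8,9) succ=(1,1) retry=(0,1)

state after step 1 := counter=8 r=(0,6) succ=(0,0) retry=(0,0)
2. A LOAD -> counter=8 r=(8,6) succ=(0,0) retry=(0,0)
3. A CAS -> counter=9 r=(8,6) succ=(1,0) retry=(0,0)
4. B CAS -> counter=9 r=(8,6) succ=(1,0) retry=(0,1)
5. B LOAD -> counter=9 r=(8,9) succ=(1,0) retry=(0,1)
6. B CAS -> counter=10 r=(8,9) succ=(1,1) retry=(0,1)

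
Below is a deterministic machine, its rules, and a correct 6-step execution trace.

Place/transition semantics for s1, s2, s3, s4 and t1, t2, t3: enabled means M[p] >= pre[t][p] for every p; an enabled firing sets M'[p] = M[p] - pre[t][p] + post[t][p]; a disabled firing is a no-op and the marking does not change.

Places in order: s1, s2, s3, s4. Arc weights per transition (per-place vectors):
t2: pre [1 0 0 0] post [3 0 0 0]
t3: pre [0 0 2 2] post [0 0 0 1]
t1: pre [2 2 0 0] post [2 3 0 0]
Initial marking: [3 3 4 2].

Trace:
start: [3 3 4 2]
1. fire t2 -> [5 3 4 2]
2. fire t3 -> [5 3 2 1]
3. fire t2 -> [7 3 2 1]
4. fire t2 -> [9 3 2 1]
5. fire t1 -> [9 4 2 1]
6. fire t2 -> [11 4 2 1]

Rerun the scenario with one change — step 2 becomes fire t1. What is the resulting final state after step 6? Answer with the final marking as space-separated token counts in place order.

(re-executing from step 2 with the substitution; state before step 2: [5 3 4 2])
2. fire t1 -> [5 4 4 2]
3. fire t2 -> [7 4 4 2]
4. fire t2 -> [9 4 4 2]
5. fire t1 -> [9 5 4 2]
6. fire t2 -> [11 5 4 2]

11 5 4 2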